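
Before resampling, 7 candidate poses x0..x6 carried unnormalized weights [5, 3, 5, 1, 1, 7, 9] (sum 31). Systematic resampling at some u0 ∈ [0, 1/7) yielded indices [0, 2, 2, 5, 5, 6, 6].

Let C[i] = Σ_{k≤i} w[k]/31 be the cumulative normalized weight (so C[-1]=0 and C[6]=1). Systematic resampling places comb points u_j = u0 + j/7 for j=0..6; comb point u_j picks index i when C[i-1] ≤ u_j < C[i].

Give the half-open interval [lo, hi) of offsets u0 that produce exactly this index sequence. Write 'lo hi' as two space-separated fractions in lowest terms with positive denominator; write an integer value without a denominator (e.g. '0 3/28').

25/217 29/217

C = [5/31, 8/31, 13/31, 14/31, 15/31, 22/31, 1]
j=0 picked index 0: u0 ∈ [0, 5/31)
j=1 picked index 2: u0 ∈ [25/217, 60/217)
j=2 picked index 2: u0 ∈ [-6/217, 29/217)
j=3 picked index 5: u0 ∈ [12/217, 61/217)
j=4 picked index 5: u0 ∈ [-19/217, 30/217)
j=5 picked index 6: u0 ∈ [-1/217, 2/7)
j=6 picked index 6: u0 ∈ [-32/217, 1/7)
intersection: [25/217, 29/217)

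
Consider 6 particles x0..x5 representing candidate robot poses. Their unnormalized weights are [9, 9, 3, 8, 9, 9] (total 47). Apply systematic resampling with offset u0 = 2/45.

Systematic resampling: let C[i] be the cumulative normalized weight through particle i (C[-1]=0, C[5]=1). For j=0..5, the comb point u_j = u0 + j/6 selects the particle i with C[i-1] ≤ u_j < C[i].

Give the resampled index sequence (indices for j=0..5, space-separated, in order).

0 1 1 3 4 5

C = [9/47, 18/47, 21/47, 29/47, 38/47, 1]
j=0: u_0=2/45 ∈ [0, 9/47) → index 0
j=1: u_1=19/90 ∈ [9/47, 18/47) → index 1
j=2: u_2=17/45 ∈ [9/47, 18/47) → index 1
j=3: u_3=49/90 ∈ [21/47, 29/47) → index 3
j=4: u_4=32/45 ∈ [29/47, 38/47) → index 4
j=5: u_5=79/90 ∈ [38/47, 1) → index 5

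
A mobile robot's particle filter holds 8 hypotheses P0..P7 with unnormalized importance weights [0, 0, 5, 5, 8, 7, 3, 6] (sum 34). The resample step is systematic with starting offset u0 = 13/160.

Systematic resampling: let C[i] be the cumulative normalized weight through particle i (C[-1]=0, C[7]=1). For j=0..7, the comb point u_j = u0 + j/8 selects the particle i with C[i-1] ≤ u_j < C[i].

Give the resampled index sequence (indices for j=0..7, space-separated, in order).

C = [0, 0, 5/34, 5/17, 9/17, 25/34, 14/17, 1]
j=0: u_0=13/160 ∈ [0, 5/34) → index 2
j=1: u_1=33/160 ∈ [5/34, 5/17) → index 3
j=2: u_2=53/160 ∈ [5/17, 9/17) → index 4
j=3: u_3=73/160 ∈ [5/17, 9/17) → index 4
j=4: u_4=93/160 ∈ [9/17, 25/34) → index 5
j=5: u_5=113/160 ∈ [9/17, 25/34) → index 5
j=6: u_6=133/160 ∈ [14/17, 1) → index 7
j=7: u_7=153/160 ∈ [14/17, 1) → index 7

2 3 4 4 5 5 7 7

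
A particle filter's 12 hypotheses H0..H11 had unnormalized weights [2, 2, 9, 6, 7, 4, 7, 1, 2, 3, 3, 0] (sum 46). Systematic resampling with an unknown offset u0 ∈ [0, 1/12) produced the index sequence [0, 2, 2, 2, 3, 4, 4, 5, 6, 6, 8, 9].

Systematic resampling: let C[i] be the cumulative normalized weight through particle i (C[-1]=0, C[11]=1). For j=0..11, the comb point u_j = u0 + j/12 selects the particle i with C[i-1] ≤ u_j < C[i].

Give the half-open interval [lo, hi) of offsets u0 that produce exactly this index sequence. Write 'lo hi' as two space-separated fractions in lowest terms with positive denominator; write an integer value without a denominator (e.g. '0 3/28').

1/276 5/276

C = [1/23, 2/23, 13/46, 19/46, 13/23, 15/23, 37/46, 19/23, 20/23, 43/46, 1, 1]
j=0 picked index 0: u0 ∈ [0, 1/23)
j=1 picked index 2: u0 ∈ [1/276, 55/276)
j=2 picked index 2: u0 ∈ [-11/138, 8/69)
j=3 picked index 2: u0 ∈ [-15/92, 3/92)
j=4 picked index 3: u0 ∈ [-7/138, 11/138)
j=5 picked index 4: u0 ∈ [-1/276, 41/276)
j=6 picked index 4: u0 ∈ [-2/23, 3/46)
j=7 picked index 5: u0 ∈ [-5/276, 19/276)
j=8 picked index 6: u0 ∈ [-1/69, 19/138)
j=9 picked index 6: u0 ∈ [-9/92, 5/92)
j=10 picked index 8: u0 ∈ [-1/138, 5/138)
j=11 picked index 9: u0 ∈ [-13/276, 5/276)
intersection: [1/276, 5/276)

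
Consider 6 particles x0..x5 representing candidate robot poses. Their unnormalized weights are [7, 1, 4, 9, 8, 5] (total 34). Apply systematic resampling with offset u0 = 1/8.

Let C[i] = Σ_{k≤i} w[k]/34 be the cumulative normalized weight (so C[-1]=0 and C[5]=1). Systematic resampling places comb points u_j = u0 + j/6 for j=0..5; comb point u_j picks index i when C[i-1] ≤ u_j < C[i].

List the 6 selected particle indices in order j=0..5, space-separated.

C = [7/34, 4/17, 6/17, 21/34, 29/34, 1]
j=0: u_0=1/8 ∈ [0, 7/34) → index 0
j=1: u_1=7/24 ∈ [4/17, 6/17) → index 2
j=2: u_2=11/24 ∈ [6/17, 21/34) → index 3
j=3: u_3=5/8 ∈ [21/34, 29/34) → index 4
j=4: u_4=19/24 ∈ [21/34, 29/34) → index 4
j=5: u_5=23/24 ∈ [29/34, 1) → index 5

0 2 3 4 4 5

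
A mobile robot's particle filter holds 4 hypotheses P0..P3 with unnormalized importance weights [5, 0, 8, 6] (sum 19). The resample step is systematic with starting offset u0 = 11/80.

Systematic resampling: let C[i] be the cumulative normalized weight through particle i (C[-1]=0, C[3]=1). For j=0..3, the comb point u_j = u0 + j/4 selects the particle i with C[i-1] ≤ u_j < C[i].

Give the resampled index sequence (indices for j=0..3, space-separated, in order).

C = [5/19, 5/19, 13/19, 1]
j=0: u_0=11/80 ∈ [0, 5/19) → index 0
j=1: u_1=31/80 ∈ [5/19, 13/19) → index 2
j=2: u_2=51/80 ∈ [5/19, 13/19) → index 2
j=3: u_3=71/80 ∈ [13/19, 1) → index 3

0 2 2 3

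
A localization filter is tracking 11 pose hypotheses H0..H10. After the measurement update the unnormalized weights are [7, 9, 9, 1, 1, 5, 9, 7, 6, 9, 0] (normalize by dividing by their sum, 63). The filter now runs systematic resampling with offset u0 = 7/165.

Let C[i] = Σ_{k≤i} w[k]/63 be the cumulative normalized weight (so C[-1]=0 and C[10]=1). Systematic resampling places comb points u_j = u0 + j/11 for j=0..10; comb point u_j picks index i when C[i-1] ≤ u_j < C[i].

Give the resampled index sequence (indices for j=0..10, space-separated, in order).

0 1 1 2 3 5 6 7 8 9 9

C = [1/9, 16/63, 25/63, 26/63, 3/7, 32/63, 41/63, 16/21, 6/7, 1, 1]
j=0: u_0=7/165 ∈ [0, 1/9) → index 0
j=1: u_1=2/15 ∈ [1/9, 16/63) → index 1
j=2: u_2=37/165 ∈ [1/9, 16/63) → index 1
j=3: u_3=52/165 ∈ [16/63, 25/63) → index 2
j=4: u_4=67/165 ∈ [25/63, 26/63) → index 3
j=5: u_5=82/165 ∈ [3/7, 32/63) → index 5
j=6: u_6=97/165 ∈ [32/63, 41/63) → index 6
j=7: u_7=112/165 ∈ [41/63, 16/21) → index 7
j=8: u_8=127/165 ∈ [16/21, 6/7) → index 8
j=9: u_9=142/165 ∈ [6/7, 1) → index 9
j=10: u_10=157/165 ∈ [6/7, 1) → index 9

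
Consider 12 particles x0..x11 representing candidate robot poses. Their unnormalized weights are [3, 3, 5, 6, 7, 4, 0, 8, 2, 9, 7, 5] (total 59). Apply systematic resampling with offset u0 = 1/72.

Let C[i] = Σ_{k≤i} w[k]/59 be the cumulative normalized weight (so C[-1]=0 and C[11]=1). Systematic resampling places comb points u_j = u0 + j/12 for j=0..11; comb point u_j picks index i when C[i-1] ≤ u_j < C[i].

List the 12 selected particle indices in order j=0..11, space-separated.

C = [3/59, 6/59, 11/59, 17/59, 24/59, 28/59, 28/59, 36/59, 38/59, 47/59, 54/59, 1]
j=0: u_0=1/72 ∈ [0, 3/59) → index 0
j=1: u_1=7/72 ∈ [3/59, 6/59) → index 1
j=2: u_2=13/72 ∈ [6/59, 11/59) → index 2
j=3: u_3=19/72 ∈ [11/59, 17/59) → index 3
j=4: u_4=25/72 ∈ [17/59, 24/59) → index 4
j=5: u_5=31/72 ∈ [24/59, 28/59) → index 5
j=6: u_6=37/72 ∈ [28/59, 36/59) → index 7
j=7: u_7=43/72 ∈ [28/59, 36/59) → index 7
j=8: u_8=49/72 ∈ [38/59, 47/59) → index 9
j=9: u_9=55/72 ∈ [38/59, 47/59) → index 9
j=10: u_10=61/72 ∈ [47/59, 54/59) → index 10
j=11: u_11=67/72 ∈ [54/59, 1) → index 11

0 1 2 3 4 5 7 7 9 9 10 11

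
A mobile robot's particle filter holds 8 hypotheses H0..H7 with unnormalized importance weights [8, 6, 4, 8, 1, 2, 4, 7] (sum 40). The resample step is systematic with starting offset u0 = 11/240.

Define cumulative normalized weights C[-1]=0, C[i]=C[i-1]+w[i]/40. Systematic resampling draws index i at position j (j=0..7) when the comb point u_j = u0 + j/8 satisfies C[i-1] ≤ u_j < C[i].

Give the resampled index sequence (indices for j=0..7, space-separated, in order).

C = [1/5, 7/20, 9/20, 13/20, 27/40, 29/40, 33/40, 1]
j=0: u_0=11/240 ∈ [0, 1/5) → index 0
j=1: u_1=41/240 ∈ [0, 1/5) → index 0
j=2: u_2=71/240 ∈ [1/5, 7/20) → index 1
j=3: u_3=101/240 ∈ [7/20, 9/20) → index 2
j=4: u_4=131/240 ∈ [9/20, 13/20) → index 3
j=5: u_5=161/240 ∈ [13/20, 27/40) → index 4
j=6: u_6=191/240 ∈ [29/40, 33/40) → index 6
j=7: u_7=221/240 ∈ [33/40, 1) → index 7

0 0 1 2 3 4 6 7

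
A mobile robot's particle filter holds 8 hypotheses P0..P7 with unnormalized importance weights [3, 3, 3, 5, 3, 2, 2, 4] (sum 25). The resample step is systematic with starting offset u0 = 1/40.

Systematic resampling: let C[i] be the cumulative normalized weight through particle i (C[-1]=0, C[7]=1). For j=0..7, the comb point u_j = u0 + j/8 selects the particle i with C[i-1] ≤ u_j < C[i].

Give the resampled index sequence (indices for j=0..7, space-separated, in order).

0 1 2 3 3 4 6 7

C = [3/25, 6/25, 9/25, 14/25, 17/25, 19/25, 21/25, 1]
j=0: u_0=1/40 ∈ [0, 3/25) → index 0
j=1: u_1=3/20 ∈ [3/25, 6/25) → index 1
j=2: u_2=11/40 ∈ [6/25, 9/25) → index 2
j=3: u_3=2/5 ∈ [9/25, 14/25) → index 3
j=4: u_4=21/40 ∈ [9/25, 14/25) → index 3
j=5: u_5=13/20 ∈ [14/25, 17/25) → index 4
j=6: u_6=31/40 ∈ [19/25, 21/25) → index 6
j=7: u_7=9/10 ∈ [21/25, 1) → index 7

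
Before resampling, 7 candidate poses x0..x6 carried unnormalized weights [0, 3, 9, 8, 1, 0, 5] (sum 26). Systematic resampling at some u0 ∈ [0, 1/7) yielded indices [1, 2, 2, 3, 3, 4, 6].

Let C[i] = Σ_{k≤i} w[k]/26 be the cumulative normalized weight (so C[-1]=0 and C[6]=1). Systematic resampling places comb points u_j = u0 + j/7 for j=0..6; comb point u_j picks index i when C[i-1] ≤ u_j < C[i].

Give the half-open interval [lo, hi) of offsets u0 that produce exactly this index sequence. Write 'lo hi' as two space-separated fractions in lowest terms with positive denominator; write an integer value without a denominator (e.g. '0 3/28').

5/91 17/182

C = [0, 3/26, 6/13, 10/13, 21/26, 21/26, 1]
j=0 picked index 1: u0 ∈ [0, 3/26)
j=1 picked index 2: u0 ∈ [-5/182, 29/91)
j=2 picked index 2: u0 ∈ [-31/182, 16/91)
j=3 picked index 3: u0 ∈ [3/91, 31/91)
j=4 picked index 3: u0 ∈ [-10/91, 18/91)
j=5 picked index 4: u0 ∈ [5/91, 17/182)
j=6 picked index 6: u0 ∈ [-9/182, 1/7)
intersection: [5/91, 17/182)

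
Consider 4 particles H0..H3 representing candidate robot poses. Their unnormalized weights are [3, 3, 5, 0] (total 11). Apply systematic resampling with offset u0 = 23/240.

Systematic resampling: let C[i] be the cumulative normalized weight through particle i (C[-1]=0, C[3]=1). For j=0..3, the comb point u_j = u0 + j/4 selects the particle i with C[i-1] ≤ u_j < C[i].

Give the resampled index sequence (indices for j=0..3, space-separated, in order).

C = [3/11, 6/11, 1, 1]
j=0: u_0=23/240 ∈ [0, 3/11) → index 0
j=1: u_1=83/240 ∈ [3/11, 6/11) → index 1
j=2: u_2=143/240 ∈ [6/11, 1) → index 2
j=3: u_3=203/240 ∈ [6/11, 1) → index 2

0 1 2 2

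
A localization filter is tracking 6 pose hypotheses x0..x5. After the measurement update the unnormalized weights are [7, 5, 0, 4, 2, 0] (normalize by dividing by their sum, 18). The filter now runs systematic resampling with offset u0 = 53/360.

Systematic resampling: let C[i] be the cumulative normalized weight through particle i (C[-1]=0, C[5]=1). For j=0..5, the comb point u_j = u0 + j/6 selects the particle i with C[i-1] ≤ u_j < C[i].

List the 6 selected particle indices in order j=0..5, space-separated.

C = [7/18, 2/3, 2/3, 8/9, 1, 1]
j=0: u_0=53/360 ∈ [0, 7/18) → index 0
j=1: u_1=113/360 ∈ [0, 7/18) → index 0
j=2: u_2=173/360 ∈ [7/18, 2/3) → index 1
j=3: u_3=233/360 ∈ [7/18, 2/3) → index 1
j=4: u_4=293/360 ∈ [2/3, 8/9) → index 3
j=5: u_5=353/360 ∈ [8/9, 1) → index 4

0 0 1 1 3 4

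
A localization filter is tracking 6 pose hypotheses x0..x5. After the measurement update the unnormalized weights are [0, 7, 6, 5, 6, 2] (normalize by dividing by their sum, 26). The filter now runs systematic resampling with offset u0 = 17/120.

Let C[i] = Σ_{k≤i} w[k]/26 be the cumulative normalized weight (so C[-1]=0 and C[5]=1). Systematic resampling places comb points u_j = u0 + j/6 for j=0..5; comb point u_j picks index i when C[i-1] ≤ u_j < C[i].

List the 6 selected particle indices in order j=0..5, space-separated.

1 2 2 3 4 5

C = [0, 7/26, 1/2, 9/13, 12/13, 1]
j=0: u_0=17/120 ∈ [0, 7/26) → index 1
j=1: u_1=37/120 ∈ [7/26, 1/2) → index 2
j=2: u_2=19/40 ∈ [7/26, 1/2) → index 2
j=3: u_3=77/120 ∈ [1/2, 9/13) → index 3
j=4: u_4=97/120 ∈ [9/13, 12/13) → index 4
j=5: u_5=39/40 ∈ [12/13, 1) → index 5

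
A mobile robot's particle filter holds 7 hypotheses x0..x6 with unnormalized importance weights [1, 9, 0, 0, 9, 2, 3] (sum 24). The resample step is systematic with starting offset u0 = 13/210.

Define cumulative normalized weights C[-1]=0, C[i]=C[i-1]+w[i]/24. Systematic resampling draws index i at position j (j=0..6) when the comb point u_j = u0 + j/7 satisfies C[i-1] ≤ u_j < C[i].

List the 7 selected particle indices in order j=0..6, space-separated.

C = [1/24, 5/12, 5/12, 5/12, 19/24, 7/8, 1]
j=0: u_0=13/210 ∈ [1/24, 5/12) → index 1
j=1: u_1=43/210 ∈ [1/24, 5/12) → index 1
j=2: u_2=73/210 ∈ [1/24, 5/12) → index 1
j=3: u_3=103/210 ∈ [5/12, 19/24) → index 4
j=4: u_4=19/30 ∈ [5/12, 19/24) → index 4
j=5: u_5=163/210 ∈ [5/12, 19/24) → index 4
j=6: u_6=193/210 ∈ [7/8, 1) → index 6

1 1 1 4 4 4 6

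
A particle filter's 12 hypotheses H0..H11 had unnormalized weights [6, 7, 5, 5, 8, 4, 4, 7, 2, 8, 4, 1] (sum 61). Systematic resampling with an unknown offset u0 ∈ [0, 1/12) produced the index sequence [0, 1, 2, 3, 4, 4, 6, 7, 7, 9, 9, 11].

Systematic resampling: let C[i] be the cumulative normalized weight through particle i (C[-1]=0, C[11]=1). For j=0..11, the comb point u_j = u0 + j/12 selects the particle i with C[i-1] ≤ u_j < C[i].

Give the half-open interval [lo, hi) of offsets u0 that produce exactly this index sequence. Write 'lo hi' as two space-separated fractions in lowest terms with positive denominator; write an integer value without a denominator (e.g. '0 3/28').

9/122 1/12

C = [6/61, 13/61, 18/61, 23/61, 31/61, 35/61, 39/61, 46/61, 48/61, 56/61, 60/61, 1]
j=0 picked index 0: u0 ∈ [0, 6/61)
j=1 picked index 1: u0 ∈ [11/732, 95/732)
j=2 picked index 2: u0 ∈ [17/366, 47/366)
j=3 picked index 3: u0 ∈ [11/244, 31/244)
j=4 picked index 4: u0 ∈ [8/183, 32/183)
j=5 picked index 4: u0 ∈ [-29/732, 67/732)
j=6 picked index 6: u0 ∈ [9/122, 17/122)
j=7 picked index 7: u0 ∈ [41/732, 125/732)
j=8 picked index 7: u0 ∈ [-5/183, 16/183)
j=9 picked index 9: u0 ∈ [9/244, 41/244)
j=10 picked index 9: u0 ∈ [-17/366, 31/366)
j=11 picked index 11: u0 ∈ [49/732, 1/12)
intersection: [9/122, 1/12)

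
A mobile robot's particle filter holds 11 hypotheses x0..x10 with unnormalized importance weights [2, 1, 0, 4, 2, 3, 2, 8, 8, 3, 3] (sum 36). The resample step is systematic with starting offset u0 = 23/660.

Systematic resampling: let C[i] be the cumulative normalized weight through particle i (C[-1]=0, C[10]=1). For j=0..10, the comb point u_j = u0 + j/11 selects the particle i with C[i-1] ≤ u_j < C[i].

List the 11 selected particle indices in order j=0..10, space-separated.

0 3 4 5 7 7 7 8 8 9 10

C = [1/18, 1/12, 1/12, 7/36, 1/4, 1/3, 7/18, 11/18, 5/6, 11/12, 1]
j=0: u_0=23/660 ∈ [0, 1/18) → index 0
j=1: u_1=83/660 ∈ [1/12, 7/36) → index 3
j=2: u_2=13/60 ∈ [7/36, 1/4) → index 4
j=3: u_3=203/660 ∈ [1/4, 1/3) → index 5
j=4: u_4=263/660 ∈ [7/18, 11/18) → index 7
j=5: u_5=323/660 ∈ [7/18, 11/18) → index 7
j=6: u_6=383/660 ∈ [7/18, 11/18) → index 7
j=7: u_7=443/660 ∈ [11/18, 5/6) → index 8
j=8: u_8=503/660 ∈ [11/18, 5/6) → index 8
j=9: u_9=563/660 ∈ [5/6, 11/12) → index 9
j=10: u_10=623/660 ∈ [11/12, 1) → index 10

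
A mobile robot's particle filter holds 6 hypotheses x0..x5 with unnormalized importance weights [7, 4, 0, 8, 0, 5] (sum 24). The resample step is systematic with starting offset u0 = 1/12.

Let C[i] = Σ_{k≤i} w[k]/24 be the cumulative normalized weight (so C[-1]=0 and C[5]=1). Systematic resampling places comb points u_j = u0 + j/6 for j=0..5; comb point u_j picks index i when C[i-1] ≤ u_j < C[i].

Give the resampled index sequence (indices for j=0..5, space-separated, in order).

C = [7/24, 11/24, 11/24, 19/24, 19/24, 1]
j=0: u_0=1/12 ∈ [0, 7/24) → index 0
j=1: u_1=1/4 ∈ [0, 7/24) → index 0
j=2: u_2=5/12 ∈ [7/24, 11/24) → index 1
j=3: u_3=7/12 ∈ [11/24, 19/24) → index 3
j=4: u_4=3/4 ∈ [11/24, 19/24) → index 3
j=5: u_5=11/12 ∈ [19/24, 1) → index 5

0 0 1 3 3 5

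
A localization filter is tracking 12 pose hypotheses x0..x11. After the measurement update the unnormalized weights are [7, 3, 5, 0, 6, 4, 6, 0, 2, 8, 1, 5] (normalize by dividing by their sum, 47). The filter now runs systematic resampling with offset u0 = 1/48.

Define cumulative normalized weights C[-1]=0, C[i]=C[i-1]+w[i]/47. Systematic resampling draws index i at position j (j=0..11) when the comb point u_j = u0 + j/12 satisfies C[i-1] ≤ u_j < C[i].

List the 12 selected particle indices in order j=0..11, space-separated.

0 0 1 2 4 4 5 6 8 9 9 11

C = [7/47, 10/47, 15/47, 15/47, 21/47, 25/47, 31/47, 31/47, 33/47, 41/47, 42/47, 1]
j=0: u_0=1/48 ∈ [0, 7/47) → index 0
j=1: u_1=5/48 ∈ [0, 7/47) → index 0
j=2: u_2=3/16 ∈ [7/47, 10/47) → index 1
j=3: u_3=13/48 ∈ [10/47, 15/47) → index 2
j=4: u_4=17/48 ∈ [15/47, 21/47) → index 4
j=5: u_5=7/16 ∈ [15/47, 21/47) → index 4
j=6: u_6=25/48 ∈ [21/47, 25/47) → index 5
j=7: u_7=29/48 ∈ [25/47, 31/47) → index 6
j=8: u_8=11/16 ∈ [31/47, 33/47) → index 8
j=9: u_9=37/48 ∈ [33/47, 41/47) → index 9
j=10: u_10=41/48 ∈ [33/47, 41/47) → index 9
j=11: u_11=15/16 ∈ [42/47, 1) → index 11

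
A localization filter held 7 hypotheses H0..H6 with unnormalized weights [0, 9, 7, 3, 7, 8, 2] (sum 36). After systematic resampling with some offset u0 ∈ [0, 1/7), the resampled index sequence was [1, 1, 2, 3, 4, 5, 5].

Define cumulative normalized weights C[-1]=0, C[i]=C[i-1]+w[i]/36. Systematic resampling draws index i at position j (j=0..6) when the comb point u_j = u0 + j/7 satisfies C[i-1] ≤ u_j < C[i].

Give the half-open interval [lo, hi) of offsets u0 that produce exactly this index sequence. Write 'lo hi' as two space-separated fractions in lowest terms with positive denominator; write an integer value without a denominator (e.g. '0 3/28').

1/63 11/126

C = [0, 1/4, 4/9, 19/36, 13/18, 17/18, 1]
j=0 picked index 1: u0 ∈ [0, 1/4)
j=1 picked index 1: u0 ∈ [-1/7, 3/28)
j=2 picked index 2: u0 ∈ [-1/28, 10/63)
j=3 picked index 3: u0 ∈ [1/63, 25/252)
j=4 picked index 4: u0 ∈ [-11/252, 19/126)
j=5 picked index 5: u0 ∈ [1/126, 29/126)
j=6 picked index 5: u0 ∈ [-17/126, 11/126)
intersection: [1/63, 11/126)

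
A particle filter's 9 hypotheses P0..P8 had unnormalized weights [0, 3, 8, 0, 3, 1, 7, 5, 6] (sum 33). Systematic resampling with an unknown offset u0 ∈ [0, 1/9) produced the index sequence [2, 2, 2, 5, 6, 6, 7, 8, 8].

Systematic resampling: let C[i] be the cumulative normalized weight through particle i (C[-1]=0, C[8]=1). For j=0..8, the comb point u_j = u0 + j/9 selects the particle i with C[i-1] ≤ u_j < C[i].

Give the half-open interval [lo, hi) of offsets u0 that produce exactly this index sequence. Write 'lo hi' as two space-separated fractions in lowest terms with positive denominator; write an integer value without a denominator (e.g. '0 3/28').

1/11 1/9

C = [0, 1/11, 1/3, 1/3, 14/33, 5/11, 2/3, 9/11, 1]
j=0 picked index 2: u0 ∈ [1/11, 1/3)
j=1 picked index 2: u0 ∈ [-2/99, 2/9)
j=2 picked index 2: u0 ∈ [-13/99, 1/9)
j=3 picked index 5: u0 ∈ [1/11, 4/33)
j=4 picked index 6: u0 ∈ [1/99, 2/9)
j=5 picked index 6: u0 ∈ [-10/99, 1/9)
j=6 picked index 7: u0 ∈ [0, 5/33)
j=7 picked index 8: u0 ∈ [4/99, 2/9)
j=8 picked index 8: u0 ∈ [-7/99, 1/9)
intersection: [1/11, 1/9)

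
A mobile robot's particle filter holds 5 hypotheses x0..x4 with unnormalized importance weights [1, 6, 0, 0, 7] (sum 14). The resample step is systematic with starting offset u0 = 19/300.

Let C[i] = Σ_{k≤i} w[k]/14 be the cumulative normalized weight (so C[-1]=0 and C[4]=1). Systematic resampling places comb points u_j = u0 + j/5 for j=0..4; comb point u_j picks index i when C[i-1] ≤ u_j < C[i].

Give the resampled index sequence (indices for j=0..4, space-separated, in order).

0 1 1 4 4

C = [1/14, 1/2, 1/2, 1/2, 1]
j=0: u_0=19/300 ∈ [0, 1/14) → index 0
j=1: u_1=79/300 ∈ [1/14, 1/2) → index 1
j=2: u_2=139/300 ∈ [1/14, 1/2) → index 1
j=3: u_3=199/300 ∈ [1/2, 1) → index 4
j=4: u_4=259/300 ∈ [1/2, 1) → index 4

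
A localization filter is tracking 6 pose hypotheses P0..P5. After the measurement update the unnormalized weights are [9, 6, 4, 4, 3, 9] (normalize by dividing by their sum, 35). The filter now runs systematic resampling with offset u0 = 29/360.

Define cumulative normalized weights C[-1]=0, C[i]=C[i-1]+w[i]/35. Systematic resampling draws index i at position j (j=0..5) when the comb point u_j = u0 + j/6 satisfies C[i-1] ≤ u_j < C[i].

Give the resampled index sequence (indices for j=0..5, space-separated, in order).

0 0 1 3 5 5

C = [9/35, 3/7, 19/35, 23/35, 26/35, 1]
j=0: u_0=29/360 ∈ [0, 9/35) → index 0
j=1: u_1=89/360 ∈ [0, 9/35) → index 0
j=2: u_2=149/360 ∈ [9/35, 3/7) → index 1
j=3: u_3=209/360 ∈ [19/35, 23/35) → index 3
j=4: u_4=269/360 ∈ [26/35, 1) → index 5
j=5: u_5=329/360 ∈ [26/35, 1) → index 5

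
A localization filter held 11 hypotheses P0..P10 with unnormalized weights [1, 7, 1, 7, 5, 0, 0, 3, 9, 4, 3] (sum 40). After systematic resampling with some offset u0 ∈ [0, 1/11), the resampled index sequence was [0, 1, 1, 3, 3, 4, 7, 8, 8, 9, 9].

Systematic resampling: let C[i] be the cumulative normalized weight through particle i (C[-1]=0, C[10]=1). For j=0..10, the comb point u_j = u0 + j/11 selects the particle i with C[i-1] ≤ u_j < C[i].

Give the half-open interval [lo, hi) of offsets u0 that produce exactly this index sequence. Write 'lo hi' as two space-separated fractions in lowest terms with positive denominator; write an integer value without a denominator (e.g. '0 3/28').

C = [1/40, 1/5, 9/40, 2/5, 21/40, 21/40, 21/40, 3/5, 33/40, 37/40, 1]
j=0 picked index 0: u0 ∈ [0, 1/40)
j=1 picked index 1: u0 ∈ [-29/440, 6/55)
j=2 picked index 1: u0 ∈ [-69/440, 1/55)
j=3 picked index 3: u0 ∈ [-21/440, 7/55)
j=4 picked index 3: u0 ∈ [-61/440, 2/55)
j=5 picked index 4: u0 ∈ [-3/55, 31/440)
j=6 picked index 7: u0 ∈ [-9/440, 3/55)
j=7 picked index 8: u0 ∈ [-2/55, 83/440)
j=8 picked index 8: u0 ∈ [-7/55, 43/440)
j=9 picked index 9: u0 ∈ [3/440, 47/440)
j=10 picked index 9: u0 ∈ [-37/440, 7/440)
intersection: [3/440, 7/440)

3/440 7/440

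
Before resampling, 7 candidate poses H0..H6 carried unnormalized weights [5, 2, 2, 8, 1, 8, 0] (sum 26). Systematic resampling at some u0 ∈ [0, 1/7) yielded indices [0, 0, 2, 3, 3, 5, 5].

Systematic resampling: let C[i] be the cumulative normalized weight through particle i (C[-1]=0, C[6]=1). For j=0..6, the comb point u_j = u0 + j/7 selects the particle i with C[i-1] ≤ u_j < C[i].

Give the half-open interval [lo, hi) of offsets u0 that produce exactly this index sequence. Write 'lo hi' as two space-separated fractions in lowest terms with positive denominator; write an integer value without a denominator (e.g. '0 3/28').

0 9/182

C = [5/26, 7/26, 9/26, 17/26, 9/13, 1, 1]
j=0 picked index 0: u0 ∈ [0, 5/26)
j=1 picked index 0: u0 ∈ [-1/7, 9/182)
j=2 picked index 2: u0 ∈ [-3/182, 11/182)
j=3 picked index 3: u0 ∈ [-15/182, 41/182)
j=4 picked index 3: u0 ∈ [-41/182, 15/182)
j=5 picked index 5: u0 ∈ [-2/91, 2/7)
j=6 picked index 5: u0 ∈ [-15/91, 1/7)
intersection: [0, 9/182)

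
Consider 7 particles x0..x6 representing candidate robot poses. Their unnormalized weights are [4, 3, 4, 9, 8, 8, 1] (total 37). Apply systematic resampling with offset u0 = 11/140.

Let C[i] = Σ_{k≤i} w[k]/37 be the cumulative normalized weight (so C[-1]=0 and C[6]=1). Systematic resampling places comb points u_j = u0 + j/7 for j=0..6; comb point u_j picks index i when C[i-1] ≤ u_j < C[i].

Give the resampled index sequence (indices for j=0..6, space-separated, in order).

C = [4/37, 7/37, 11/37, 20/37, 28/37, 36/37, 1]
j=0: u_0=11/140 ∈ [0, 4/37) → index 0
j=1: u_1=31/140 ∈ [7/37, 11/37) → index 2
j=2: u_2=51/140 ∈ [11/37, 20/37) → index 3
j=3: u_3=71/140 ∈ [11/37, 20/37) → index 3
j=4: u_4=13/20 ∈ [20/37, 28/37) → index 4
j=5: u_5=111/140 ∈ [28/37, 36/37) → index 5
j=6: u_6=131/140 ∈ [28/37, 36/37) → index 5

0 2 3 3 4 5 5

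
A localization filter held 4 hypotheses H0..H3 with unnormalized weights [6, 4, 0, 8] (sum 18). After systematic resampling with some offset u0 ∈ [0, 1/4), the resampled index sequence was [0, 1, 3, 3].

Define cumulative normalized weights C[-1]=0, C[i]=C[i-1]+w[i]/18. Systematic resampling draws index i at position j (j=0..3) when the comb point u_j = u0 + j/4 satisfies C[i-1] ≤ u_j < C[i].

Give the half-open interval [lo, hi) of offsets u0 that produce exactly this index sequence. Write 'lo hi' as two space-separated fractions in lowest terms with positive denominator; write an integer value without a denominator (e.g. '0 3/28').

1/12 1/4

C = [1/3, 5/9, 5/9, 1]
j=0 picked index 0: u0 ∈ [0, 1/3)
j=1 picked index 1: u0 ∈ [1/12, 11/36)
j=2 picked index 3: u0 ∈ [1/18, 1/2)
j=3 picked index 3: u0 ∈ [-7/36, 1/4)
intersection: [1/12, 1/4)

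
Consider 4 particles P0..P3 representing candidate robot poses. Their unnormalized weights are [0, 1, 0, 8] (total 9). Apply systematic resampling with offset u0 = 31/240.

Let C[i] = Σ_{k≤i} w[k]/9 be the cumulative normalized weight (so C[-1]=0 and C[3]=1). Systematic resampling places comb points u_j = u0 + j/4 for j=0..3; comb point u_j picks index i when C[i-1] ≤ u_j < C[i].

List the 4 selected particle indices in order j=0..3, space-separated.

3 3 3 3

C = [0, 1/9, 1/9, 1]
j=0: u_0=31/240 ∈ [1/9, 1) → index 3
j=1: u_1=91/240 ∈ [1/9, 1) → index 3
j=2: u_2=151/240 ∈ [1/9, 1) → index 3
j=3: u_3=211/240 ∈ [1/9, 1) → index 3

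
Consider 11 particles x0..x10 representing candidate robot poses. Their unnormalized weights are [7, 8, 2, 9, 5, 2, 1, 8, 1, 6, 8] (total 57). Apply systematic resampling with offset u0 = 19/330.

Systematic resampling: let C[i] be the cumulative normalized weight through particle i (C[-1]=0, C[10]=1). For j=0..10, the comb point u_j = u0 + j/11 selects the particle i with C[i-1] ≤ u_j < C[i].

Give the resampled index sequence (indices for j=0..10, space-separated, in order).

C = [7/57, 5/19, 17/57, 26/57, 31/57, 11/19, 34/57, 14/19, 43/57, 49/57, 1]
j=0: u_0=19/330 ∈ [0, 7/57) → index 0
j=1: u_1=49/330 ∈ [7/57, 5/19) → index 1
j=2: u_2=79/330 ∈ [7/57, 5/19) → index 1
j=3: u_3=109/330 ∈ [17/57, 26/57) → index 3
j=4: u_4=139/330 ∈ [17/57, 26/57) → index 3
j=5: u_5=169/330 ∈ [26/57, 31/57) → index 4
j=6: u_6=199/330 ∈ [34/57, 14/19) → index 7
j=7: u_7=229/330 ∈ [34/57, 14/19) → index 7
j=8: u_8=259/330 ∈ [43/57, 49/57) → index 9
j=9: u_9=289/330 ∈ [49/57, 1) → index 10
j=10: u_10=29/30 ∈ [49/57, 1) → index 10

0 1 1 3 3 4 7 7 9 10 10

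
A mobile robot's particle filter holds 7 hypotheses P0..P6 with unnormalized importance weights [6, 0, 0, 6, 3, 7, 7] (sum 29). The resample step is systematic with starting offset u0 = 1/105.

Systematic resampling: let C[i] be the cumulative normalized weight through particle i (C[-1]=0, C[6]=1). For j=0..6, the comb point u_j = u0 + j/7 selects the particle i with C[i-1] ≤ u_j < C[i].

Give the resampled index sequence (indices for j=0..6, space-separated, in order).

0 0 3 4 5 5 6

C = [6/29, 6/29, 6/29, 12/29, 15/29, 22/29, 1]
j=0: u_0=1/105 ∈ [0, 6/29) → index 0
j=1: u_1=16/105 ∈ [0, 6/29) → index 0
j=2: u_2=31/105 ∈ [6/29, 12/29) → index 3
j=3: u_3=46/105 ∈ [12/29, 15/29) → index 4
j=4: u_4=61/105 ∈ [15/29, 22/29) → index 5
j=5: u_5=76/105 ∈ [15/29, 22/29) → index 5
j=6: u_6=13/15 ∈ [22/29, 1) → index 6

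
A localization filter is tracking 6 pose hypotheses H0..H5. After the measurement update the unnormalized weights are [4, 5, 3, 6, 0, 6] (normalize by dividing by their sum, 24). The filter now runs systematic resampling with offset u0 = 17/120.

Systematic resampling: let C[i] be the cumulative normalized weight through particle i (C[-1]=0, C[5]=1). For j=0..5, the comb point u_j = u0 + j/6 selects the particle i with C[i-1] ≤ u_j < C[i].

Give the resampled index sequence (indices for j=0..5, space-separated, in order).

0 1 2 3 5 5

C = [1/6, 3/8, 1/2, 3/4, 3/4, 1]
j=0: u_0=17/120 ∈ [0, 1/6) → index 0
j=1: u_1=37/120 ∈ [1/6, 3/8) → index 1
j=2: u_2=19/40 ∈ [3/8, 1/2) → index 2
j=3: u_3=77/120 ∈ [1/2, 3/4) → index 3
j=4: u_4=97/120 ∈ [3/4, 1) → index 5
j=5: u_5=39/40 ∈ [3/4, 1) → index 5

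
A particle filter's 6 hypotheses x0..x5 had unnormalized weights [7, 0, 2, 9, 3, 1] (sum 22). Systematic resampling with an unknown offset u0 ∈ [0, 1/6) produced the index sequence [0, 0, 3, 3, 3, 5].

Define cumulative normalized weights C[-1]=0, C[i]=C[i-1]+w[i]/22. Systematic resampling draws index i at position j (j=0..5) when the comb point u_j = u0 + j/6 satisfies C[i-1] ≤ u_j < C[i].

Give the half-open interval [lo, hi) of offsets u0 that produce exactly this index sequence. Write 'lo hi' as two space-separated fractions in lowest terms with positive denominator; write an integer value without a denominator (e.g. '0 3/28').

4/33 5/33

C = [7/22, 7/22, 9/22, 9/11, 21/22, 1]
j=0 picked index 0: u0 ∈ [0, 7/22)
j=1 picked index 0: u0 ∈ [-1/6, 5/33)
j=2 picked index 3: u0 ∈ [5/66, 16/33)
j=3 picked index 3: u0 ∈ [-1/11, 7/22)
j=4 picked index 3: u0 ∈ [-17/66, 5/33)
j=5 picked index 5: u0 ∈ [4/33, 1/6)
intersection: [4/33, 5/33)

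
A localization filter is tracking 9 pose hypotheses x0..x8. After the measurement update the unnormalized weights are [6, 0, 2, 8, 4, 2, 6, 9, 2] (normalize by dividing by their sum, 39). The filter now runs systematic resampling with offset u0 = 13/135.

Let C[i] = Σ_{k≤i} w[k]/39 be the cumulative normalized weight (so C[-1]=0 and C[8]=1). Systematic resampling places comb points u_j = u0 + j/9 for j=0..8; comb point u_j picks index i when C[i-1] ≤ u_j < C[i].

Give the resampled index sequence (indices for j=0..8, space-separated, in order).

0 3 3 4 5 6 7 7 8

C = [2/13, 2/13, 8/39, 16/39, 20/39, 22/39, 28/39, 37/39, 1]
j=0: u_0=13/135 ∈ [0, 2/13) → index 0
j=1: u_1=28/135 ∈ [8/39, 16/39) → index 3
j=2: u_2=43/135 ∈ [8/39, 16/39) → index 3
j=3: u_3=58/135 ∈ [16/39, 20/39) → index 4
j=4: u_4=73/135 ∈ [20/39, 22/39) → index 5
j=5: u_5=88/135 ∈ [22/39, 28/39) → index 6
j=6: u_6=103/135 ∈ [28/39, 37/39) → index 7
j=7: u_7=118/135 ∈ [28/39, 37/39) → index 7
j=8: u_8=133/135 ∈ [37/39, 1) → index 8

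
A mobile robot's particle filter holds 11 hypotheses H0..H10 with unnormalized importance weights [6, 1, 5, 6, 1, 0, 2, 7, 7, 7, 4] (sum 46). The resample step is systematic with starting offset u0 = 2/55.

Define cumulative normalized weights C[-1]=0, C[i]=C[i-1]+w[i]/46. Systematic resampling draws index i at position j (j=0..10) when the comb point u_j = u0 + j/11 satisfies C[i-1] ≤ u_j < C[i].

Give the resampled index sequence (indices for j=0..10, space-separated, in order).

C = [3/23, 7/46, 6/23, 9/23, 19/46, 19/46, 21/46, 14/23, 35/46, 21/23, 1]
j=0: u_0=2/55 ∈ [0, 3/23) → index 0
j=1: u_1=7/55 ∈ [0, 3/23) → index 0
j=2: u_2=12/55 ∈ [7/46, 6/23) → index 2
j=3: u_3=17/55 ∈ [6/23, 9/23) → index 3
j=4: u_4=2/5 ∈ [9/23, 19/46) → index 4
j=5: u_5=27/55 ∈ [21/46, 14/23) → index 7
j=6: u_6=32/55 ∈ [21/46, 14/23) → index 7
j=7: u_7=37/55 ∈ [14/23, 35/46) → index 8
j=8: u_8=42/55 ∈ [35/46, 21/23) → index 9
j=9: u_9=47/55 ∈ [35/46, 21/23) → index 9
j=10: u_10=52/55 ∈ [21/23, 1) → index 10

0 0 2 3 4 7 7 8 9 9 10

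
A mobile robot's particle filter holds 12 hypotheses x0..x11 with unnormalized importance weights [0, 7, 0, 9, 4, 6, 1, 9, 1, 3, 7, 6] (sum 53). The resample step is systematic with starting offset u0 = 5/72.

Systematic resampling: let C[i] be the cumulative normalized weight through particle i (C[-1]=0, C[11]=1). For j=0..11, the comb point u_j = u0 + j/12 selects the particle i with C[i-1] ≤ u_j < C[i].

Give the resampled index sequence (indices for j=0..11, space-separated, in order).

1 3 3 4 5 5 7 7 9 10 11 11

C = [0, 7/53, 7/53, 16/53, 20/53, 26/53, 27/53, 36/53, 37/53, 40/53, 47/53, 1]
j=0: u_0=5/72 ∈ [0, 7/53) → index 1
j=1: u_1=11/72 ∈ [7/53, 16/53) → index 3
j=2: u_2=17/72 ∈ [7/53, 16/53) → index 3
j=3: u_3=23/72 ∈ [16/53, 20/53) → index 4
j=4: u_4=29/72 ∈ [20/53, 26/53) → index 5
j=5: u_5=35/72 ∈ [20/53, 26/53) → index 5
j=6: u_6=41/72 ∈ [27/53, 36/53) → index 7
j=7: u_7=47/72 ∈ [27/53, 36/53) → index 7
j=8: u_8=53/72 ∈ [37/53, 40/53) → index 9
j=9: u_9=59/72 ∈ [40/53, 47/53) → index 10
j=10: u_10=65/72 ∈ [47/53, 1) → index 11
j=11: u_11=71/72 ∈ [47/53, 1) → index 11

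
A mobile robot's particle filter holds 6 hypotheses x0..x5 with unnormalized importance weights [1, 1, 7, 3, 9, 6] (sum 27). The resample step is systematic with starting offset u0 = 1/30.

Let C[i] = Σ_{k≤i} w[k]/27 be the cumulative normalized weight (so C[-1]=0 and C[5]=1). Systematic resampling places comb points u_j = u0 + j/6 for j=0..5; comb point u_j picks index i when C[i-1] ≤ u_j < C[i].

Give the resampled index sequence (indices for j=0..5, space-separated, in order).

0 2 3 4 4 5

C = [1/27, 2/27, 1/3, 4/9, 7/9, 1]
j=0: u_0=1/30 ∈ [0, 1/27) → index 0
j=1: u_1=1/5 ∈ [2/27, 1/3) → index 2
j=2: u_2=11/30 ∈ [1/3, 4/9) → index 3
j=3: u_3=8/15 ∈ [4/9, 7/9) → index 4
j=4: u_4=7/10 ∈ [4/9, 7/9) → index 4
j=5: u_5=13/15 ∈ [7/9, 1) → index 5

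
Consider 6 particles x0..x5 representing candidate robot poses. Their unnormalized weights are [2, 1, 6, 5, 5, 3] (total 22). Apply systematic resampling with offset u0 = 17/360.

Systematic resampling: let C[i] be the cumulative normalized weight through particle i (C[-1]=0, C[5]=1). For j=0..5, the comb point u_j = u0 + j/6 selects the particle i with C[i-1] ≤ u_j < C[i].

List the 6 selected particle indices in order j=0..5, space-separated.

0 2 2 3 4 5

C = [1/11, 3/22, 9/22, 7/11, 19/22, 1]
j=0: u_0=17/360 ∈ [0, 1/11) → index 0
j=1: u_1=77/360 ∈ [3/22, 9/22) → index 2
j=2: u_2=137/360 ∈ [3/22, 9/22) → index 2
j=3: u_3=197/360 ∈ [9/22, 7/11) → index 3
j=4: u_4=257/360 ∈ [7/11, 19/22) → index 4
j=5: u_5=317/360 ∈ [19/22, 1) → index 5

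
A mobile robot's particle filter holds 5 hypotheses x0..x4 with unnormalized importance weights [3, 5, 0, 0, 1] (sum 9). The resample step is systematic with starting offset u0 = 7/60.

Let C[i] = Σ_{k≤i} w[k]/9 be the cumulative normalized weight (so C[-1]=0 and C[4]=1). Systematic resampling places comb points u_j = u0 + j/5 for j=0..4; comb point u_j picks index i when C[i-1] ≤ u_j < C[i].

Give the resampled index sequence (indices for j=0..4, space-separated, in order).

C = [1/3, 8/9, 8/9, 8/9, 1]
j=0: u_0=7/60 ∈ [0, 1/3) → index 0
j=1: u_1=19/60 ∈ [0, 1/3) → index 0
j=2: u_2=31/60 ∈ [1/3, 8/9) → index 1
j=3: u_3=43/60 ∈ [1/3, 8/9) → index 1
j=4: u_4=11/12 ∈ [8/9, 1) → index 4

0 0 1 1 4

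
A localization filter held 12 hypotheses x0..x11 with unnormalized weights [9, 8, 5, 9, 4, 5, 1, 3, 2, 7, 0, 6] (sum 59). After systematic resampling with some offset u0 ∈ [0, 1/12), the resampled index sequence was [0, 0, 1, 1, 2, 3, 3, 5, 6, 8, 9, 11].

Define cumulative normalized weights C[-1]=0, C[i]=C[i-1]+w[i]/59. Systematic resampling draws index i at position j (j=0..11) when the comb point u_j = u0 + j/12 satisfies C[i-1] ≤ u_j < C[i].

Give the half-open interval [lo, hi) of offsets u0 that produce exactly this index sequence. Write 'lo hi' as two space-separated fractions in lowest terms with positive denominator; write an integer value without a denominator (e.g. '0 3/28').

C = [9/59, 17/59, 22/59, 31/59, 35/59, 40/59, 41/59, 44/59, 46/59, 53/59, 53/59, 1]
j=0 picked index 0: u0 ∈ [0, 9/59)
j=1 picked index 0: u0 ∈ [-1/12, 49/708)
j=2 picked index 1: u0 ∈ [-5/354, 43/354)
j=3 picked index 1: u0 ∈ [-23/236, 9/236)
j=4 picked index 2: u0 ∈ [-8/177, 7/177)
j=5 picked index 3: u0 ∈ [-31/708, 77/708)
j=6 picked index 3: u0 ∈ [-15/118, 3/118)
j=7 picked index 5: u0 ∈ [7/708, 67/708)
j=8 picked index 6: u0 ∈ [2/177, 5/177)
j=9 picked index 8: u0 ∈ [-1/236, 7/236)
j=10 picked index 9: u0 ∈ [-19/354, 23/354)
j=11 picked index 11: u0 ∈ [-13/708, 1/12)
intersection: [2/177, 3/118)

2/177 3/118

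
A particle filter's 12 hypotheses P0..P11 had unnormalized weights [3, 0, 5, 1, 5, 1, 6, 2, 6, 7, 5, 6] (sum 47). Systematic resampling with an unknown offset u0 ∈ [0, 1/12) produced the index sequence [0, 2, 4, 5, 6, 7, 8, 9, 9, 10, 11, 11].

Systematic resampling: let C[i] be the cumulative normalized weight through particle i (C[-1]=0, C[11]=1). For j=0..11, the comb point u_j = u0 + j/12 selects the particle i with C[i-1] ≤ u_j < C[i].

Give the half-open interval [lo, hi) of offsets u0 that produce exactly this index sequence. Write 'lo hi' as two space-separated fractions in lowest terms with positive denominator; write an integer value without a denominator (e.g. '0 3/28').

9/188 3/47

C = [3/47, 3/47, 8/47, 9/47, 14/47, 15/47, 21/47, 23/47, 29/47, 36/47, 41/47, 1]
j=0 picked index 0: u0 ∈ [0, 3/47)
j=1 picked index 2: u0 ∈ [-11/564, 49/564)
j=2 picked index 4: u0 ∈ [7/282, 37/282)
j=3 picked index 5: u0 ∈ [9/188, 13/188)
j=4 picked index 6: u0 ∈ [-2/141, 16/141)
j=5 picked index 7: u0 ∈ [17/564, 41/564)
j=6 picked index 8: u0 ∈ [-1/94, 11/94)
j=7 picked index 9: u0 ∈ [19/564, 103/564)
j=8 picked index 9: u0 ∈ [-7/141, 14/141)
j=9 picked index 10: u0 ∈ [3/188, 23/188)
j=10 picked index 11: u0 ∈ [11/282, 1/6)
j=11 picked index 11: u0 ∈ [-25/564, 1/12)
intersection: [9/188, 3/47)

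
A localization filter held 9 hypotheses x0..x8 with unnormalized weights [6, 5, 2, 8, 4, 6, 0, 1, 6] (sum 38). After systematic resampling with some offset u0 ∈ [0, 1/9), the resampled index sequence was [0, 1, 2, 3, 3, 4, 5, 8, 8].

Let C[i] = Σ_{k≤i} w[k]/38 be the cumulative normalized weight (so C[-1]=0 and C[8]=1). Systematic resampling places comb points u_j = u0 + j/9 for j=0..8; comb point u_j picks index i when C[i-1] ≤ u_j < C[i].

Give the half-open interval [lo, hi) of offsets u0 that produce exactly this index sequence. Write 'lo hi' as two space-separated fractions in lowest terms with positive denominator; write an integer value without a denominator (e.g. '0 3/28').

C = [3/19, 11/38, 13/38, 21/38, 25/38, 31/38, 31/38, 16/19, 1]
j=0 picked index 0: u0 ∈ [0, 3/19)
j=1 picked index 1: u0 ∈ [8/171, 61/342)
j=2 picked index 2: u0 ∈ [23/342, 41/342)
j=3 picked index 3: u0 ∈ [1/114, 25/114)
j=4 picked index 3: u0 ∈ [-35/342, 37/342)
j=5 picked index 4: u0 ∈ [-1/342, 35/342)
j=6 picked index 5: u0 ∈ [-1/114, 17/114)
j=7 picked index 8: u0 ∈ [11/171, 2/9)
j=8 picked index 8: u0 ∈ [-8/171, 1/9)
intersection: [23/342, 35/342)

23/342 35/342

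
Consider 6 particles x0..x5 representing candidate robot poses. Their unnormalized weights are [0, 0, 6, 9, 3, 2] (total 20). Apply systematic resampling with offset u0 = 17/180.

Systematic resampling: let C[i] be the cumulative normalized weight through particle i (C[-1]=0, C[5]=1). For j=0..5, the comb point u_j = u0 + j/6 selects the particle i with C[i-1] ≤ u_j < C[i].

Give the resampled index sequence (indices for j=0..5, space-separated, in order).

C = [0, 0, 3/10, 3/4, 9/10, 1]
j=0: u_0=17/180 ∈ [0, 3/10) → index 2
j=1: u_1=47/180 ∈ [0, 3/10) → index 2
j=2: u_2=77/180 ∈ [3/10, 3/4) → index 3
j=3: u_3=107/180 ∈ [3/10, 3/4) → index 3
j=4: u_4=137/180 ∈ [3/4, 9/10) → index 4
j=5: u_5=167/180 ∈ [9/10, 1) → index 5

2 2 3 3 4 5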